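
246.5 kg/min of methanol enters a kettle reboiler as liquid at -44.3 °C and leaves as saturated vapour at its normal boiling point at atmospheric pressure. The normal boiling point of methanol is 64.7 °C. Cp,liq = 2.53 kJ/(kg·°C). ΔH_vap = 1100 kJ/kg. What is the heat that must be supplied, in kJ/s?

liquid -44.3→64.7 °C: 275.77 kJ/kg
vaporisation at 64.7 °C: 1100 kJ/kg
Δh = 275.77 + 1100 = 1375.8 kJ/kg
Q = ṁ·Δh = 246.5 kg/min × 1375.8 kJ/kg = 339130 kJ/min
|Q| = 5652.1 kW

Q = 5650 kJ/s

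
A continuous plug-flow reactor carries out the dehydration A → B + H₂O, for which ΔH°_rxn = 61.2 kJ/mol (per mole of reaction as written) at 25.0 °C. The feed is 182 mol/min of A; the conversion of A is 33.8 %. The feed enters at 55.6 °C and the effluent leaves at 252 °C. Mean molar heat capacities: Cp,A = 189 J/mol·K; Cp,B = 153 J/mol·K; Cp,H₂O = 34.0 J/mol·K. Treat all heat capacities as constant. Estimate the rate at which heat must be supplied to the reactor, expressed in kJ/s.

Q_in = 175 kJ/s

Extent of reaction ξ = 0.338 × 182 = 61.516 mol/min
Reaction term: ξ·ΔH°_rxn = 61.516 × 61.2 = 3764.8 kJ/min
Sensible, feed 55.6→25 °C: -1052.6 kJ/min
Outlet flows (mol/min): A 120.48, B 61.516, H₂O 61.516
Sensible, products 25→252 °C: 7780.4 kJ/min
Q = ΔH = 10493 kJ/min = 174.88 kW
Heat supplied = 174.88 kJ/s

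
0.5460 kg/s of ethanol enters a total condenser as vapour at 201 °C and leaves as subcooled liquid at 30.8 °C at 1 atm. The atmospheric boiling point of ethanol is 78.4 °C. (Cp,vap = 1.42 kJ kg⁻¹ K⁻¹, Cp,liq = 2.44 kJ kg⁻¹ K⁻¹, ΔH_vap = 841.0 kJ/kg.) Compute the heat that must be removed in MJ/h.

Q_c = 2220 MJ/h

vapour 201→78.4 °C: -174.09 kJ/kg
condensation at 78.4 °C: -841 kJ/kg
liquid 78.4→30.8 °C: -116.14 kJ/kg
Δh = -174.09 + -841 + -116.14 = -1131.2 kJ/kg
Q = ṁ·Δh = 0.5460 kg/s × -1131.2 kJ/kg = -617.65 kJ/s
|Q| = 617.65 kW = 2223.6 MJ/h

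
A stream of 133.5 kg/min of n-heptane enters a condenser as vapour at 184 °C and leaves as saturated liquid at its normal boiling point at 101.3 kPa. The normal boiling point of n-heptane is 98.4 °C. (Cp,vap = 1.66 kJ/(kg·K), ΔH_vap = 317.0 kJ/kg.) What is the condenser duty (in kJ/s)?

Q_c = 1020 kJ/s

vapour 184→98.4 °C: -142.1 kJ/kg
condensation at 98.4 °C: -317 kJ/kg
Δh = -142.1 + -317 = -459.1 kJ/kg
Q = ṁ·Δh = 133.5 kg/min × -459.1 kJ/kg = -61289 kJ/min
|Q| = 1021.5 kW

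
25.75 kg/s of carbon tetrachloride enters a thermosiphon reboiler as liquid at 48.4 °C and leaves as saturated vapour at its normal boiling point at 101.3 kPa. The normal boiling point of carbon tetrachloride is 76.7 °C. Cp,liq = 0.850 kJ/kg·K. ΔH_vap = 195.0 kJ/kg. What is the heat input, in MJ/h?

liquid 48.4→76.7 °C: 24.055 kJ/kg
vaporisation at 76.7 °C: 195 kJ/kg
Δh = 24.055 + 195 = 219.06 kJ/kg
Q = ṁ·Δh = 25.75 kg/s × 219.06 kJ/kg = 5640.7 kJ/s
|Q| = 5640.7 kW = 20306 MJ/h

Q = 20300 MJ/h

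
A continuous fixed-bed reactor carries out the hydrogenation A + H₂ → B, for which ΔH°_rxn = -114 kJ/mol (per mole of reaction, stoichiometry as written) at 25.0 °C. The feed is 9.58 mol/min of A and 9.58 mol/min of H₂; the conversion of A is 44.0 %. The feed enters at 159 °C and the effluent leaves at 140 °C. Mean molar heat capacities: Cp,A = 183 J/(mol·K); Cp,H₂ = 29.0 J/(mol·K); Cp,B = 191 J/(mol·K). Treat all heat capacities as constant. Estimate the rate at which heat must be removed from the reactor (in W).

Extent of reaction ξ = 0.440 × 9.58 = 4.2152 mol/min
Reaction term: ξ·ΔH°_rxn = 4.2152 × -114 = -480.53 kJ/min
Sensible, feed 159→25 °C: -272.15 kJ/min
Outlet flows (mol/min): A 5.3648, H₂ 5.3648, B 4.2152
Sensible, products 25→140 °C: 223.38 kJ/min
Q = ΔH = -529.3 kJ/min = -8.8217 kW
Heat removed = 8821.7 W

Q_out = 8820 W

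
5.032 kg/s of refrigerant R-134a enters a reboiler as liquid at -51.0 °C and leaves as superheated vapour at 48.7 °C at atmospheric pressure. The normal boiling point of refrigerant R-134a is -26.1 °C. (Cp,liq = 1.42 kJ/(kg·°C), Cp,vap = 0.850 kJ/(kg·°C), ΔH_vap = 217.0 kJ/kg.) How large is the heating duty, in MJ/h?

liquid -51.0→-26.1 °C: 35.358 kJ/kg
vaporisation at -26.1 °C: 217 kJ/kg
vapour -26.1→48.7 °C: 63.58 kJ/kg
Δh = 35.358 + 217 + 63.58 = 315.94 kJ/kg
Q = ṁ·Δh = 5.032 kg/s × 315.94 kJ/kg = 1589.8 kJ/s
|Q| = 1589.8 kW = 5723.3 MJ/h

Q = 5720 MJ/h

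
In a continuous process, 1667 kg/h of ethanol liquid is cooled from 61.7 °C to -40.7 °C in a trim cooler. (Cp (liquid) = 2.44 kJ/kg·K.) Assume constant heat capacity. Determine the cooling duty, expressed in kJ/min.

Q_c = 6940 kJ/min

Q = ṁ·Cp·ΔT = 1667 × 2.44 × (-40.7 − 61.7) = -416510 kJ/h
Converting: 416510 / 3600 s = 115.7 kW
Cooling duty = 6941.8 kJ/min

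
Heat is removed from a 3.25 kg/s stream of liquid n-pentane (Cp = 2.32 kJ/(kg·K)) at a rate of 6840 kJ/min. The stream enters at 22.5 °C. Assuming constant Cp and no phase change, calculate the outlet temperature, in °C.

Q = 6840 kJ/min = 114 kJ/s
ΔT = Q/(ṁ·Cp) = 114/(3.25×2.32) = 15.119 K
T_out = 22.5 − 15.119 = 7.3806 °C

T_out = 7.38 °C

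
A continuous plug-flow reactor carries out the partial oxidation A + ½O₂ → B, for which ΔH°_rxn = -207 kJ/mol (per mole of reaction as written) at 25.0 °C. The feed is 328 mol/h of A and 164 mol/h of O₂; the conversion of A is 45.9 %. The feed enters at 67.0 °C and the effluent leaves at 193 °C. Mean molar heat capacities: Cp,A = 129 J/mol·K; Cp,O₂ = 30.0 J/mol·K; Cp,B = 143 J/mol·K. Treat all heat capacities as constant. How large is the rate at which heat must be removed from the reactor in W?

Q_out = 7010 W

Extent of reaction ξ = 0.459 × 328 = 150.55 mol/h
Reaction term: ξ·ΔH°_rxn = 150.55 × -207 = -31164 kJ/h
Sensible, feed 67.0→25 °C: -1983.7 kJ/h
Outlet flows (mol/h): A 177.45, O₂ 88.724, B 150.55
Sensible, products 25→193 °C: 7909.7 kJ/h
Q = ΔH = -25238 kJ/h = -7.0106 kW
Heat removed = 7010.6 W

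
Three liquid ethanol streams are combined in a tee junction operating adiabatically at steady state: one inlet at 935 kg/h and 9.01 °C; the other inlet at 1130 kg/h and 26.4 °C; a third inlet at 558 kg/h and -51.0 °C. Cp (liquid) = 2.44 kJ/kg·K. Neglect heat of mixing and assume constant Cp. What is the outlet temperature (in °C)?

T_out = 3.74 °C

Adiabatic, steady state ⇒ Σ ṁᵢCp,ᵢ(T_out − Tᵢ) = 0
T_out = Σ ṁᵢCp,ᵢTᵢ / Σ ṁᵢCp,ᵢ
      = 23908 / 6400.1 = 3.7356 °C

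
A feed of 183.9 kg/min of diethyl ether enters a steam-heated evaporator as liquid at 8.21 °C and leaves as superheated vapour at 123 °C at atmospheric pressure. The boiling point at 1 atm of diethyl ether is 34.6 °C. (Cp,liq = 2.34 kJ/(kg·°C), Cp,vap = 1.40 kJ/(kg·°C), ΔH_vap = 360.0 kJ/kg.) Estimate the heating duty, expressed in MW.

liquid 8.21→34.6 °C: 61.753 kJ/kg
vaporisation at 34.6 °C: 360 kJ/kg
vapour 34.6→123 °C: 123.76 kJ/kg
Δh = 61.753 + 360 + 123.76 = 545.51 kJ/kg
Q = ṁ·Δh = 183.9 kg/min × 545.51 kJ/kg = 100320 kJ/min
|Q| = 1672 kW = 1.672 MW

Q = 1.67 MW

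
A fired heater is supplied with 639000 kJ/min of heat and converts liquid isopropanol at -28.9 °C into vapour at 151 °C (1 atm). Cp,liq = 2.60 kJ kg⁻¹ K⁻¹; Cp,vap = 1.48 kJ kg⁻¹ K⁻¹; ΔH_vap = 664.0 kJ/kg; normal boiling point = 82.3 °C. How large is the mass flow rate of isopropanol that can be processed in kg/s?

ṁ = 10.1 kg/s

Δh = 2.60×(82.3−-28.9) + 664.0 + 1.48×(151−82.3) = 1054.8 kJ/kg
Q = 639000 kJ/min = 10650 kJ/s = 10650 kJ/s
ṁ = Q/Δh = 10650 / 1054.8 = 10.097 kg/s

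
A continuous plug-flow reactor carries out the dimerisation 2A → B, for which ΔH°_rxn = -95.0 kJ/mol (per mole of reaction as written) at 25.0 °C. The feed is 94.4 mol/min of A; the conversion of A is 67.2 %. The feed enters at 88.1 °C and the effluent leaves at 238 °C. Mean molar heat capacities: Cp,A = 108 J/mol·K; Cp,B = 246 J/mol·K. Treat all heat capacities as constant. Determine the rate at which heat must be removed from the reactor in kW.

Extent of reaction ξ = 0.672 × 94.4 / 2 = 31.718 mol/min
Reaction term: ξ·ΔH°_rxn = 31.718 × -95.0 = -3013.2 kJ/min
Sensible, feed 88.1→25 °C: -643.32 kJ/min
Outlet flows (mol/min): A 30.963, B 31.718
Sensible, products 25→238 °C: 2374.3 kJ/min
Q = ΔH = -1282.3 kJ/min = -21.372 kW
Heat removed = 21.372 kW

Q_out = 21.4 kW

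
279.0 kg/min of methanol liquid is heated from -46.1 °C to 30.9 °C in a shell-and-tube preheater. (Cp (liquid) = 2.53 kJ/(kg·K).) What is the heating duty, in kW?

Q = 906 kW

Q = ṁ·Cp·ΔT = 279.0 × 2.53 × (30.9 − -46.1) = 54352 kJ/min
Converting: 54352 / 60 s = 905.87 kW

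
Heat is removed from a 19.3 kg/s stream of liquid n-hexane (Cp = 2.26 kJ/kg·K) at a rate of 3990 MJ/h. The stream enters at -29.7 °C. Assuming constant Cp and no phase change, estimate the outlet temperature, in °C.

T_out = -55.1 °C

Q = 3990 MJ/h = 1108.3 kJ/s
ΔT = Q/(ṁ·Cp) = 1108.3/(19.3×2.26) = 25.41 K
T_out = -29.7 − 25.41 = -55.11 °C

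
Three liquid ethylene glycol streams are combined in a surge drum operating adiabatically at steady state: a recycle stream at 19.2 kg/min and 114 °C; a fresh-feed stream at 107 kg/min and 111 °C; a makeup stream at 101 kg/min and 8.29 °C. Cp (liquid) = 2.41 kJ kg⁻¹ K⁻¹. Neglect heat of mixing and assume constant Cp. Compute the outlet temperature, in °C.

T_out = 65.6 °C

Adiabatic, steady state ⇒ Σ ṁᵢCp,ᵢ(T_out − Tᵢ) = 0
T_out = Σ ṁᵢCp,ᵢTᵢ / Σ ṁᵢCp,ᵢ
      = 35916 / 547.55 = 65.595 °C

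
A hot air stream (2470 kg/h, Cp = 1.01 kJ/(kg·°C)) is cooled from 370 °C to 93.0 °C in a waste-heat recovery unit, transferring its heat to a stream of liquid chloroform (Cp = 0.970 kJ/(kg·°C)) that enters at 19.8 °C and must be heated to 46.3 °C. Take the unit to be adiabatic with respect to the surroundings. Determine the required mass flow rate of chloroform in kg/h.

ṁ_c = 26900 kg/h

Heat released by hot stream: Q = 2470 × 1.01 × (370 − 93.0) = 691030 kJ/h
Energy balance on cold side (adiabatic exchanger): Q = ṁ_c·Cp_c·(T_c,out − T_c,in)
ṁ_c = 691030 / [0.970 × (46.3 − 19.8)] = 26883 kg/h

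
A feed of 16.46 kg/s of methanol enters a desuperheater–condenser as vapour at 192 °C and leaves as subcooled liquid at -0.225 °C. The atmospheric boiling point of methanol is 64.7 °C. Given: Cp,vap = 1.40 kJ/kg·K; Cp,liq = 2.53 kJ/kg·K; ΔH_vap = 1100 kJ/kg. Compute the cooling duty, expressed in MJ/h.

vapour 192→64.7 °C: -178.22 kJ/kg
condensation at 64.7 °C: -1100 kJ/kg
liquid 64.7→-0.225 °C: -164.26 kJ/kg
Δh = -178.22 + -1100 + -164.26 = -1442.5 kJ/kg
Q = ṁ·Δh = 16.46 kg/s × -1442.5 kJ/kg = -23743 kJ/s
|Q| = 23743 kW = 85476 MJ/h

Q_c = 85500 MJ/h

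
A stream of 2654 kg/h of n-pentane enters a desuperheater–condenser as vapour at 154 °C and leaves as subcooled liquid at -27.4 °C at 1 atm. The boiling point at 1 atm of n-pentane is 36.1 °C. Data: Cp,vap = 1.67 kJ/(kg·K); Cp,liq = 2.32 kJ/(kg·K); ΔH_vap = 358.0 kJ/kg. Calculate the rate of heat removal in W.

vapour 154→36.1 °C: -196.89 kJ/kg
condensation at 36.1 °C: -358 kJ/kg
liquid 36.1→-27.4 °C: -147.32 kJ/kg
Δh = -196.89 + -358 + -147.32 = -702.21 kJ/kg
Q = ṁ·Δh = 2654 kg/h × -702.21 kJ/kg = -1.8637e+06 kJ/h
|Q| = 517.69 kW = 517690 W

Q_c = 518000 W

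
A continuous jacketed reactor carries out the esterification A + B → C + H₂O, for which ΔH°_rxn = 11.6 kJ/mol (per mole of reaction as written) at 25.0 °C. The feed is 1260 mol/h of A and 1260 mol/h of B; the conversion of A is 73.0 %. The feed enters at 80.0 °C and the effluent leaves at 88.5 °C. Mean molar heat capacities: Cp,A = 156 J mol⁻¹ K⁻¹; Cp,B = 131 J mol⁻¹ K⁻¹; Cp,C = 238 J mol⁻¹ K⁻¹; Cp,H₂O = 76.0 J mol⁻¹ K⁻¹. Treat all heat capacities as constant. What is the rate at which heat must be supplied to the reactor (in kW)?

Extent of reaction ξ = 0.730 × 1260 = 919.8 mol/h
Reaction term: ξ·ΔH°_rxn = 919.8 × 11.6 = 10670 kJ/h
Sensible, feed 80.0→25 °C: -19889 kJ/h
Outlet flows (mol/h): A 340.2, B 340.2, C 919.8, H₂O 919.8
Sensible, products 25→88.5 °C: 24540 kJ/h
Q = ΔH = 15320 kJ/h = 4.2557 kW
Heat supplied = 4.2557 kW

Q_in = 4.26 kW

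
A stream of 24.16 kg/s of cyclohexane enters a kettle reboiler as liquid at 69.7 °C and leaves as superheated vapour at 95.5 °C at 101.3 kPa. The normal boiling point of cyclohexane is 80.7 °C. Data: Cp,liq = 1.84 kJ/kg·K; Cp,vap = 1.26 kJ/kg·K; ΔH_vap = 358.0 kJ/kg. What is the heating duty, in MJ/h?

liquid 69.7→80.7 °C: 20.24 kJ/kg
vaporisation at 80.7 °C: 358 kJ/kg
vapour 80.7→95.5 °C: 18.648 kJ/kg
Δh = 20.24 + 358 + 18.648 = 396.89 kJ/kg
Q = ṁ·Δh = 24.16 kg/s × 396.89 kJ/kg = 9588.8 kJ/s
|Q| = 9588.8 kW = 34520 MJ/h

Q = 34500 MJ/h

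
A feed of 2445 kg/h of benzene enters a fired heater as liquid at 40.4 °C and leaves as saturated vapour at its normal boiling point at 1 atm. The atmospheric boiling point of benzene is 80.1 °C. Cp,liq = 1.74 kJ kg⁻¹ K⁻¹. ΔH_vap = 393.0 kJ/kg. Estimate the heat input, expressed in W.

liquid 40.4→80.1 °C: 69.078 kJ/kg
vaporisation at 80.1 °C: 393 kJ/kg
Δh = 69.078 + 393 = 462.08 kJ/kg
Q = ṁ·Δh = 2445 kg/h × 462.08 kJ/kg = 1.1298e+06 kJ/h
|Q| = 313.83 kW = 313830 W

Q = 314000 W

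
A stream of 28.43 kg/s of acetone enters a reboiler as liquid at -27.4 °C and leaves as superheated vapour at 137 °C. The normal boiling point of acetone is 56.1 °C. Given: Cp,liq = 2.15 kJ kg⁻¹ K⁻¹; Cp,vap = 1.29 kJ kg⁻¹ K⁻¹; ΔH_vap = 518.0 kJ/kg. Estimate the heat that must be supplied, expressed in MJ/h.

Q = 82100 MJ/h

liquid -27.4→56.1 °C: 179.53 kJ/kg
vaporisation at 56.1 °C: 518 kJ/kg
vapour 56.1→137 °C: 104.36 kJ/kg
Δh = 179.53 + 518 + 104.36 = 801.89 kJ/kg
Q = ṁ·Δh = 28.43 kg/s × 801.89 kJ/kg = 22798 kJ/s
|Q| = 22798 kW = 82071 MJ/h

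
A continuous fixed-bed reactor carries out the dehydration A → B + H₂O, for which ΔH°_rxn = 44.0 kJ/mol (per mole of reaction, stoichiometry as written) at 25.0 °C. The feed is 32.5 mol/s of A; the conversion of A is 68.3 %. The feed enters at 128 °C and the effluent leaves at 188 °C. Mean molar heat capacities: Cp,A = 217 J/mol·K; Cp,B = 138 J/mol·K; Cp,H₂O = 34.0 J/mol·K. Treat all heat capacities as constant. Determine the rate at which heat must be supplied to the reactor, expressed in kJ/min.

Q_in = 74200 kJ/min

Extent of reaction ξ = 0.683 × 32.5 = 22.198 mol/s
Reaction term: ξ·ΔH°_rxn = 22.198 × 44.0 = 976.69 kJ/s
Sensible, feed 128→25 °C: -726.41 kJ/s
Outlet flows (mol/s): A 10.302, B 22.198, H₂O 22.198
Sensible, products 25→188 °C: 986.74 kJ/s
Q = ΔH = 1237 kJ/s = 1237 kW
Heat supplied = 74221 kJ/min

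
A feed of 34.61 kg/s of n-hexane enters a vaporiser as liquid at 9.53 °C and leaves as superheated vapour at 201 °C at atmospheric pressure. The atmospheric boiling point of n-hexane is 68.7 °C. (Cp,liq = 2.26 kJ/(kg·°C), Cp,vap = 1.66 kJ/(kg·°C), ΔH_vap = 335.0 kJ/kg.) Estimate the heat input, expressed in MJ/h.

Q = 85800 MJ/h

liquid 9.53→68.7 °C: 133.72 kJ/kg
vaporisation at 68.7 °C: 335 kJ/kg
vapour 68.7→201 °C: 219.62 kJ/kg
Δh = 133.72 + 335 + 219.62 = 688.34 kJ/kg
Q = ṁ·Δh = 34.61 kg/s × 688.34 kJ/kg = 23824 kJ/s
|Q| = 23824 kW = 85765 MJ/h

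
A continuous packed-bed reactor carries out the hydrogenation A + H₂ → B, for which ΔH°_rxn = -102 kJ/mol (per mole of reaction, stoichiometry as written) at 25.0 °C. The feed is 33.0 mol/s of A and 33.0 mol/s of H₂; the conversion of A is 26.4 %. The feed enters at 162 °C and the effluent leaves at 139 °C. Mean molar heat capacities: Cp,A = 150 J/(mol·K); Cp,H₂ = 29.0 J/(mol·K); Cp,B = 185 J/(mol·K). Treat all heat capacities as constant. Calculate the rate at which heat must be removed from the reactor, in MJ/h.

Q_out = 3670 MJ/h

Extent of reaction ξ = 0.264 × 33.0 = 8.712 mol/s
Reaction term: ξ·ΔH°_rxn = 8.712 × -102 = -888.62 kJ/s
Sensible, feed 162→25 °C: -809.26 kJ/s
Outlet flows (mol/s): A 24.288, H₂ 24.288, B 8.712
Sensible, products 25→139 °C: 679.36 kJ/s
Q = ΔH = -1018.5 kJ/s = -1018.5 kW
Heat removed = 3666.7 MJ/h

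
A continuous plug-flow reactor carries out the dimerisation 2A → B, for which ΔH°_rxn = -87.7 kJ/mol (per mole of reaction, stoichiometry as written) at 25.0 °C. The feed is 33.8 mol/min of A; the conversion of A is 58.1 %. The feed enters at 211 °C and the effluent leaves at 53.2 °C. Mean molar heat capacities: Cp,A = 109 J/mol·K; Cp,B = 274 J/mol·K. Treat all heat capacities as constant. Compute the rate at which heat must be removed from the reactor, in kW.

Extent of reaction ξ = 0.581 × 33.8 / 2 = 9.8189 mol/min
Reaction term: ξ·ΔH°_rxn = 9.8189 × -87.7 = -861.12 kJ/min
Sensible, feed 211→25 °C: -685.26 kJ/min
Outlet flows (mol/min): A 14.162, B 9.8189
Sensible, products 25→53.2 °C: 119.4 kJ/min
Q = ΔH = -1427 kJ/min = -23.783 kW
Heat removed = 23.783 kW

Q_out = 23.8 kW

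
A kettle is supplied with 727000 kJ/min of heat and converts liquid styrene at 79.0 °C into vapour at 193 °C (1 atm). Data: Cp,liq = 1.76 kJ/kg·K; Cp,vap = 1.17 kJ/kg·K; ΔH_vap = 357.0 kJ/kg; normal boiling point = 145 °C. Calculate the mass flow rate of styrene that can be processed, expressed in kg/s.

ṁ = 22.9 kg/s

Δh = 1.76×(145−79.0) + 357.0 + 1.17×(193−145) = 529.32 kJ/kg
Q = 727000 kJ/min = 12117 kJ/s = 12117 kJ/s
ṁ = Q/Δh = 12117 / 529.32 = 22.891 kg/s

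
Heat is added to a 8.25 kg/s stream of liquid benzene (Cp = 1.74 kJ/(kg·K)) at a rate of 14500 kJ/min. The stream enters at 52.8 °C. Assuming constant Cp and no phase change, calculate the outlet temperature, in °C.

T_out = 69.6 °C

Q = 14500 kJ/min = 241.67 kJ/s
ΔT = Q/(ṁ·Cp) = 241.67/(8.25×1.74) = 16.835 K
T_out = 52.8 + 16.835 = 69.635 °C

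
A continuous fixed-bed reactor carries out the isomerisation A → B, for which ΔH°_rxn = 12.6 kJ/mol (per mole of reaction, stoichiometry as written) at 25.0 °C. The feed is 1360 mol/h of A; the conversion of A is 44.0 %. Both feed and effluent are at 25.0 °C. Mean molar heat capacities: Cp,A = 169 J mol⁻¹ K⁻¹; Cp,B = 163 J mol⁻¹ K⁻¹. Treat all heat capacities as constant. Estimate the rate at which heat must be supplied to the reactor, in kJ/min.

Q_in = 126 kJ/min

Extent of reaction ξ = 0.440 × 1360 = 598.4 mol/h
Reaction term: ξ·ΔH°_rxn = 598.4 × 12.6 = 7539.8 kJ/h
Q = ΔH = 7539.8 kJ/h = 2.0944 kW
Heat supplied = 125.66 kJ/min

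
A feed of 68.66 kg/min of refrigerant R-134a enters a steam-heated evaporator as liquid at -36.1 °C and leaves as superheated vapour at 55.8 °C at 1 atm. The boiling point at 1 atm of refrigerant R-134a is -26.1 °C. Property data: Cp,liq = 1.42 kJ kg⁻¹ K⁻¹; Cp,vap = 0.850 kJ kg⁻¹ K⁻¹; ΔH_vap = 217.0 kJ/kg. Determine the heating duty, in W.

liquid -36.1→-26.1 °C: 14.2 kJ/kg
vaporisation at -26.1 °C: 217 kJ/kg
vapour -26.1→55.8 °C: 69.615 kJ/kg
Δh = 14.2 + 217 + 69.615 = 300.81 kJ/kg
Q = ṁ·Δh = 68.66 kg/min × 300.81 kJ/kg = 20654 kJ/min
|Q| = 344.23 kW = 344230 W

Q = 344000 W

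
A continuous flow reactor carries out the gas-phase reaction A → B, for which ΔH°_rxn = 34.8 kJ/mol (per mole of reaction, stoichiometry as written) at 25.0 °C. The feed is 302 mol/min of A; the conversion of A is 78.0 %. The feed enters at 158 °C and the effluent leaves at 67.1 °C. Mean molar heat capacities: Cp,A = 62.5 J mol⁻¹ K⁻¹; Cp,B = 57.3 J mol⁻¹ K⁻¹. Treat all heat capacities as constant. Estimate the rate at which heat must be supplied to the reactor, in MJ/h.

Extent of reaction ξ = 0.780 × 302 = 235.56 mol/min
Reaction term: ξ·ΔH°_rxn = 235.56 × 34.8 = 8197.5 kJ/min
Sensible, feed 158→25 °C: -2510.4 kJ/min
Outlet flows (mol/min): A 66.44, B 235.56
Sensible, products 25→67.1 °C: 743.07 kJ/min
Q = ΔH = 6430.2 kJ/min = 107.17 kW
Heat supplied = 385.81 MJ/h

Q_in = 386 MJ/h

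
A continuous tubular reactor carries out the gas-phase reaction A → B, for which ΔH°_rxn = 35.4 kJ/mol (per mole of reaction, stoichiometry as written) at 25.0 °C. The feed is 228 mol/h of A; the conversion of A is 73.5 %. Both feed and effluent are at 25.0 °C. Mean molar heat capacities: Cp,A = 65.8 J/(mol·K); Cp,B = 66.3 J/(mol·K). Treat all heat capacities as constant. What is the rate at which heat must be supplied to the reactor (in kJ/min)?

Q_in = 98.9 kJ/min

Extent of reaction ξ = 0.735 × 228 = 167.58 mol/h
Reaction term: ξ·ΔH°_rxn = 167.58 × 35.4 = 5932.3 kJ/h
Q = ΔH = 5932.3 kJ/h = 1.6479 kW
Heat supplied = 98.872 kJ/min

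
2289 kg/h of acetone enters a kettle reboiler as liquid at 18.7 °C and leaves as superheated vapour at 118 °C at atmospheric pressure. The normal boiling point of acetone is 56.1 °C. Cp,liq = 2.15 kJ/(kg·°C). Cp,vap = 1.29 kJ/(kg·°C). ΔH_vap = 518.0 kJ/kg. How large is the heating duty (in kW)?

liquid 18.7→56.1 °C: 80.41 kJ/kg
vaporisation at 56.1 °C: 518 kJ/kg
vapour 56.1→118 °C: 79.851 kJ/kg
Δh = 80.41 + 518 + 79.851 = 678.26 kJ/kg
Q = ṁ·Δh = 2289 kg/h × 678.26 kJ/kg = 1.5525e+06 kJ/h
|Q| = 431.26 kW

Q = 431 kW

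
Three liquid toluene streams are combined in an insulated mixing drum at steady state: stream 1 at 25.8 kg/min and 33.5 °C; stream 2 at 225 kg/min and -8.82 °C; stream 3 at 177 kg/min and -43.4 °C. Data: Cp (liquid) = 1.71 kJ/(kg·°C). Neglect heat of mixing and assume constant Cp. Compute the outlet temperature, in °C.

T_out = -20.6 °C

Energy balance with Q = 0: Σ ṁᵢCp,ᵢ(T_out − Tᵢ) = 0
Σ ṁᵢCp,ᵢTᵢ = 25.8×1.71×33.5 + 225×1.71×-8.82 + 177×1.71×-43.4 = -15051
Σ ṁᵢCp,ᵢ = 25.8×1.71 + 225×1.71 + 177×1.71 = 731.54
T_out = -15051 / 731.54 = -20.575 °C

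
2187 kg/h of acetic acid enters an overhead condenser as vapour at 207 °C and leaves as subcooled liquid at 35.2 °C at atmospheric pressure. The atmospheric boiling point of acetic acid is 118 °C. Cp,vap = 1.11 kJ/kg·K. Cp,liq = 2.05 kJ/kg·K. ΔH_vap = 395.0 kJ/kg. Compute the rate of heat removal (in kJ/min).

vapour 207→118 °C: -98.79 kJ/kg
condensation at 118 °C: -395 kJ/kg
liquid 118→35.2 °C: -169.74 kJ/kg
Δh = -98.79 + -395 + -169.74 = -663.53 kJ/kg
Q = ṁ·Δh = 2187 kg/h × -663.53 kJ/kg = -1.4511e+06 kJ/h
|Q| = 403.09 kW = 24186 kJ/min

Q_c = 24200 kJ/min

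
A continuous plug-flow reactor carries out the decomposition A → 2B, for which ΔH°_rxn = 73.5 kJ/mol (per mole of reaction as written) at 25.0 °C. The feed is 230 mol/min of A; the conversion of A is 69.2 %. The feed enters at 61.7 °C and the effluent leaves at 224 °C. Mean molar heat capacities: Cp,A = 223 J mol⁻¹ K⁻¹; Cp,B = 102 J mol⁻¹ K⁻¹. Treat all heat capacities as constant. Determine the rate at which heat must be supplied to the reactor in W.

Extent of reaction ξ = 0.692 × 230 = 159.16 mol/min
Reaction term: ξ·ΔH°_rxn = 159.16 × 73.5 = 11698 kJ/min
Sensible, feed 61.7→25 °C: -1882.3 kJ/min
Outlet flows (mol/min): A 70.84, B 318.32
Sensible, products 25→224 °C: 9604.9 kJ/min
Q = ΔH = 19421 kJ/min = 323.68 kW
Heat supplied = 323680 W

Q_in = 324000 W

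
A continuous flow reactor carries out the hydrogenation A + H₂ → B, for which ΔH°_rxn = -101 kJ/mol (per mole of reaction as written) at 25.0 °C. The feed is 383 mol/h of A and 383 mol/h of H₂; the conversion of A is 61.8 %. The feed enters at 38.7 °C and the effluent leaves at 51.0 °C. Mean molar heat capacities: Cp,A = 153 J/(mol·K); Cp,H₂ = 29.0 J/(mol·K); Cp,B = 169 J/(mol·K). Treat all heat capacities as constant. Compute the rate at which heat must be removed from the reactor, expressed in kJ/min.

Q_out = 385 kJ/min

Extent of reaction ξ = 0.618 × 383 = 236.69 mol/h
Reaction term: ξ·ΔH°_rxn = 236.69 × -101 = -23906 kJ/h
Sensible, feed 38.7→25 °C: -954.97 kJ/h
Outlet flows (mol/h): A 146.31, H₂ 146.31, B 236.69
Sensible, products 25→51.0 °C: 1732.4 kJ/h
Q = ΔH = -23129 kJ/h = -6.4246 kW
Heat removed = 385.48 kJ/min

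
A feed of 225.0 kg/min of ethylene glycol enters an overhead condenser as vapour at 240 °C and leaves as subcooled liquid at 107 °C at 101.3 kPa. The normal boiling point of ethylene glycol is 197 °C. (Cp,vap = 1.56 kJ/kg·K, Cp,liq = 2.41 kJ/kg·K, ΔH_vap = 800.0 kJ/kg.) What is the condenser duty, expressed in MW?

vapour 240→197 °C: -67.08 kJ/kg
condensation at 197 °C: -800 kJ/kg
liquid 197→107 °C: -216.9 kJ/kg
Δh = -67.08 + -800 + -216.9 = -1084 kJ/kg
Q = ṁ·Δh = 225.0 kg/min × -1084 kJ/kg = -243900 kJ/min
|Q| = 4064.9 kW = 4.0649 MW

Q_c = 4.06 MW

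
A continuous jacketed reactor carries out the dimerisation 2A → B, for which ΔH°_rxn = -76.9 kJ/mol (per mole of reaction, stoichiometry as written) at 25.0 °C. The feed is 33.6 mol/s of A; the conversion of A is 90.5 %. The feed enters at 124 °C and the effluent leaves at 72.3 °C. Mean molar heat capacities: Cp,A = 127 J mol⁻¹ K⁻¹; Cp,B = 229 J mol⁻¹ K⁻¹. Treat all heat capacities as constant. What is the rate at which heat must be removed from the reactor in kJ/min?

Extent of reaction ξ = 0.905 × 33.6 / 2 = 15.204 mol/s
Reaction term: ξ·ΔH°_rxn = 15.204 × -76.9 = -1169.2 kJ/s
Sensible, feed 124→25 °C: -422.45 kJ/s
Outlet flows (mol/s): A 3.192, B 15.204
Sensible, products 25→72.3 °C: 183.86 kJ/s
Q = ΔH = -1407.8 kJ/s = -1407.8 kW
Heat removed = 84467 kJ/min

Q_out = 84500 kJ/min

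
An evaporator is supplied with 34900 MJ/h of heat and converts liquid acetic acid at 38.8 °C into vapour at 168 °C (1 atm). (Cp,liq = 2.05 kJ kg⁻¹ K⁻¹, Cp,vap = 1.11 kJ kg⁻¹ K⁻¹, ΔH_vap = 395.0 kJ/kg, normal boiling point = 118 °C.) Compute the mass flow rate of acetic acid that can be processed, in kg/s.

Δh = 2.05×(118−38.8) + 395.0 + 1.11×(168−118) = 612.86 kJ/kg
Q = 34900 MJ/h = 9694.4 kJ/s = 9694.4 kJ/s
ṁ = Q/Δh = 9694.4 / 612.86 = 15.818 kg/s

ṁ = 15.8 kg/s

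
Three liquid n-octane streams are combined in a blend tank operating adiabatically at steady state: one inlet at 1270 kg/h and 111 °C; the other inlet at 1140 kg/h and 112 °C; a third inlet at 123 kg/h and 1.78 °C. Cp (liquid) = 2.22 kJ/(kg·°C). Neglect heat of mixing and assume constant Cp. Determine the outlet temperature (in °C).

Adiabatic, steady state ⇒ Σ ṁᵢCp,ᵢ(T_out − Tᵢ) = 0
Σ ṁᵢCp,ᵢTᵢ = 1270×2.22×111 + 1140×2.22×112 + 123×2.22×1.78 = 596890
Σ ṁᵢCp,ᵢ = 1270×2.22 + 1140×2.22 + 123×2.22 = 5623.3
T_out = 596890 / 5623.3 = 106.15 °C

T_out = 106 °C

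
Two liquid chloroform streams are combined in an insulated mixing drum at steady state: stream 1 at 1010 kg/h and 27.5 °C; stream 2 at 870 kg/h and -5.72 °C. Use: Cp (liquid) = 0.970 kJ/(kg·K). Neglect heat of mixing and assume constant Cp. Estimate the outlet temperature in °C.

Energy balance with Q = 0: Σ ṁᵢCp,ᵢ(T_out − Tᵢ) = 0
Σ ṁᵢCp,ᵢTᵢ = 1010×0.970×27.5 + 870×0.970×-5.72 = 22115
Σ ṁᵢCp,ᵢ = 1010×0.970 + 870×0.970 = 1823.6
T_out = 22115 / 1823.6 = 12.127 °C

T_out = 12.1 °C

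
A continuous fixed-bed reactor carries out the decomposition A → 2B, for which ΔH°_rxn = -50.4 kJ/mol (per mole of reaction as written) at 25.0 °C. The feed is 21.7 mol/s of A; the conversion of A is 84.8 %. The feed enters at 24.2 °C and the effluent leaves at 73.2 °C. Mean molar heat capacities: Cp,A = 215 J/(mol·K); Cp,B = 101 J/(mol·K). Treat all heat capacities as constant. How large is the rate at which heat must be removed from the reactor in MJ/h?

Extent of reaction ξ = 0.848 × 21.7 = 18.402 mol/s
Reaction term: ξ·ΔH°_rxn = 18.402 × -50.4 = -927.44 kJ/s
Sensible, feed 24.2→25 °C: 3.7324 kJ/s
Outlet flows (mol/s): A 3.2984, B 36.803
Sensible, products 25→73.2 °C: 213.35 kJ/s
Q = ΔH = -710.36 kJ/s = -710.36 kW
Heat removed = 2557.3 MJ/h

Q_out = 2560 MJ/h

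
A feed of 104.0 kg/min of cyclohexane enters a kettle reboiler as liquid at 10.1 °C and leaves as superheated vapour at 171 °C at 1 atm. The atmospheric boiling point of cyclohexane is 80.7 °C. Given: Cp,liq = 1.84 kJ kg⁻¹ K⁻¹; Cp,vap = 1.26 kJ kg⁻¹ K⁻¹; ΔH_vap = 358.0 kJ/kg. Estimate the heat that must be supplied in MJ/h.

liquid 10.1→80.7 °C: 129.9 kJ/kg
vaporisation at 80.7 °C: 358 kJ/kg
vapour 80.7→171 °C: 113.78 kJ/kg
Δh = 129.9 + 358 + 113.78 = 601.68 kJ/kg
Q = ṁ·Δh = 104.0 kg/min × 601.68 kJ/kg = 62575 kJ/min
|Q| = 1042.9 kW = 3754.5 MJ/h

Q = 3750 MJ/h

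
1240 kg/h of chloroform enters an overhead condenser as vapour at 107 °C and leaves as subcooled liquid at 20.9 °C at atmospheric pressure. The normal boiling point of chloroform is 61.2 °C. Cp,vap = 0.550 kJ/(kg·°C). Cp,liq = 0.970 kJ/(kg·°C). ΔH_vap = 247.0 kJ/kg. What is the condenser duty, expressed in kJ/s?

Q_c = 107 kJ/s

vapour 107→61.2 °C: -25.19 kJ/kg
condensation at 61.2 °C: -247 kJ/kg
liquid 61.2→20.9 °C: -39.091 kJ/kg
Δh = -25.19 + -247 + -39.091 = -311.28 kJ/kg
Q = ṁ·Δh = 1240 kg/h × -311.28 kJ/kg = -385990 kJ/h
|Q| = 107.22 kW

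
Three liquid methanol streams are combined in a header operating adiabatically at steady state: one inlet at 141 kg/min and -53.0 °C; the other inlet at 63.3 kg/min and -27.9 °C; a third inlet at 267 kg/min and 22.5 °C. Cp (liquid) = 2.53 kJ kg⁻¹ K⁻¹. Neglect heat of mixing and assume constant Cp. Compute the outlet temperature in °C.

No heat crosses the boundary, so H_out = H_in.
T_out = Σ ṁᵢCp,ᵢTᵢ / Σ ṁᵢCp,ᵢ
      = -8175.9 / 1192.4 = -6.8567 °C

T_out = -6.86 °C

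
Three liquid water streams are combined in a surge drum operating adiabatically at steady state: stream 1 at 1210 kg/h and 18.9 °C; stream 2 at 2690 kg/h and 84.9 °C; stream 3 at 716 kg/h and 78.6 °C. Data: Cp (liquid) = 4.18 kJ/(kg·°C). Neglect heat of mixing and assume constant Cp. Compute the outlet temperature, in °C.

Energy balance with Q = 0: Σ ṁᵢCp,ᵢ(T_out − Tᵢ) = 0
Σ ṁᵢCp,ᵢTᵢ = 1210×4.18×18.9 + 2690×4.18×84.9 + 716×4.18×78.6 = 1.2855e+06
Σ ṁᵢCp,ᵢ = 1210×4.18 + 2690×4.18 + 716×4.18 = 19295
T_out = 1.2855e+06 / 19295 = 66.622 °C

T_out = 66.6 °C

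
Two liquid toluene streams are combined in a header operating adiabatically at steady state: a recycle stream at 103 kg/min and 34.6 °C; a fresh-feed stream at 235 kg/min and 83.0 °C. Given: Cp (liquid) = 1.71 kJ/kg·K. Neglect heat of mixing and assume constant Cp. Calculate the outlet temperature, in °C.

No heat crosses the boundary, so H_out = H_in.
T_out = Σ ṁᵢCp,ᵢTᵢ / Σ ṁᵢCp,ᵢ
      = 39448 / 577.98 = 68.251 °C

T_out = 68.3 °C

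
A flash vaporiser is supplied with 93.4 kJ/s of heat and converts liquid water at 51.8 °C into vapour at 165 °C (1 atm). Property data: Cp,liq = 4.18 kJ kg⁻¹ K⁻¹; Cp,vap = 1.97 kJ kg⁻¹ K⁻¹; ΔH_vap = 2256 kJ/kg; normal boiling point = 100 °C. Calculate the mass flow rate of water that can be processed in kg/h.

Δh = 4.18×(100−51.8) + 2256 + 1.97×(165−100) = 2585.5 kJ/kg
Q = 93.4 kJ/s = 93.4 kJ/s = 336240 kJ/h
ṁ = Q/Δh = 336240 / 2585.5 = 130.05 kg/h

ṁ = 130 kg/h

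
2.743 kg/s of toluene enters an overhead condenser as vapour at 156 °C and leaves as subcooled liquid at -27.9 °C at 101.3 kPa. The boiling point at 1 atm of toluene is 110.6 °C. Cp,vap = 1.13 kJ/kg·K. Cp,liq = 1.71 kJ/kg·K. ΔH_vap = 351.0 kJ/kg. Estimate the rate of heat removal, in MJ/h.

Q_c = 6310 MJ/h

vapour 156→110.6 °C: -51.302 kJ/kg
condensation at 110.6 °C: -351 kJ/kg
liquid 110.6→-27.9 °C: -236.84 kJ/kg
Δh = -51.302 + -351 + -236.84 = -639.14 kJ/kg
Q = ṁ·Δh = 2.743 kg/s × -639.14 kJ/kg = -1753.2 kJ/s
|Q| = 1753.2 kW = 6311.4 MJ/h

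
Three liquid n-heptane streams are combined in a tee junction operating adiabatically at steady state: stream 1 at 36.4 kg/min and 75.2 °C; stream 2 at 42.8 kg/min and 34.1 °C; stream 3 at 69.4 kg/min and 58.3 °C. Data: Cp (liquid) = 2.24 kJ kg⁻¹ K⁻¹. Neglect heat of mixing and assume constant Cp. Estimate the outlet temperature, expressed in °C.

T_out = 55.5 °C

Energy balance with Q = 0: Σ ṁᵢCp,ᵢ(T_out − Tᵢ) = 0
T_out = Σ ṁᵢCp,ᵢTᵢ / Σ ṁᵢCp,ᵢ
      = 18464 / 332.86 = 55.47 °C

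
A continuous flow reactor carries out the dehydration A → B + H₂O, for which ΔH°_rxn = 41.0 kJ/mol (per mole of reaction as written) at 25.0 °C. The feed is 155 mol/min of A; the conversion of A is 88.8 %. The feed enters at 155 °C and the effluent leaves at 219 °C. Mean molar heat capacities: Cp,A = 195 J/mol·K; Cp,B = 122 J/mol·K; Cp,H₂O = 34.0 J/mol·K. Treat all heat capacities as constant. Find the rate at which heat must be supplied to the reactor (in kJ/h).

Extent of reaction ξ = 0.888 × 155 = 137.64 mol/min
Reaction term: ξ·ΔH°_rxn = 137.64 × 41.0 = 5643.2 kJ/min
Sensible, feed 155→25 °C: -3929.2 kJ/min
Outlet flows (mol/min): A 17.36, B 137.64, H₂O 137.64
Sensible, products 25→219 °C: 4822.3 kJ/min
Q = ΔH = 6536.3 kJ/min = 108.94 kW
Heat supplied = 392180 kJ/h

Q_in = 392000 kJ/h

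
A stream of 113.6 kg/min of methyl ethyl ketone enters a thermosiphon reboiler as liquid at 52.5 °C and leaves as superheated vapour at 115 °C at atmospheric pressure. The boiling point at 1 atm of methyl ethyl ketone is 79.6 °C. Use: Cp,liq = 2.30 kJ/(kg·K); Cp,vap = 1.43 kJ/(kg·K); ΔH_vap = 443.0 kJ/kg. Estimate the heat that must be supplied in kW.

Q = 1050 kW

liquid 52.5→79.6 °C: 62.33 kJ/kg
vaporisation at 79.6 °C: 443 kJ/kg
vapour 79.6→115 °C: 50.622 kJ/kg
Δh = 62.33 + 443 + 50.622 = 555.95 kJ/kg
Q = ṁ·Δh = 113.6 kg/min × 555.95 kJ/kg = 63156 kJ/min
|Q| = 1052.6 kW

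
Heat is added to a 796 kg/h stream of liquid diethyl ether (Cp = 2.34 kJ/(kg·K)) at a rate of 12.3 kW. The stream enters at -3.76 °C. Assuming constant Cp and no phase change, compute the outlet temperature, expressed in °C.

T_out = 20.0 °C

Q = 12.3 kW = 44280 kJ/h
ΔT = Q/(ṁ·Cp) = 44280/(796×2.34) = 23.773 K
T_out = -3.76 + 23.773 = 20.013 °C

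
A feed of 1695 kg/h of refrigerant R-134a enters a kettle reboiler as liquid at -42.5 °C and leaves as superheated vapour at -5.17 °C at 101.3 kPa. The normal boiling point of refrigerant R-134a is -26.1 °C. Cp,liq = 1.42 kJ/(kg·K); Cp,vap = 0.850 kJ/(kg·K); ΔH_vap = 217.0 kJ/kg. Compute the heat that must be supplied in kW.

Q = 122 kW

liquid -42.5→-26.1 °C: 23.288 kJ/kg
vaporisation at -26.1 °C: 217 kJ/kg
vapour -26.1→-5.17 °C: 17.79 kJ/kg
Δh = 23.288 + 217 + 17.79 = 258.08 kJ/kg
Q = ṁ·Δh = 1695 kg/h × 258.08 kJ/kg = 437440 kJ/h
|Q| = 121.51 kW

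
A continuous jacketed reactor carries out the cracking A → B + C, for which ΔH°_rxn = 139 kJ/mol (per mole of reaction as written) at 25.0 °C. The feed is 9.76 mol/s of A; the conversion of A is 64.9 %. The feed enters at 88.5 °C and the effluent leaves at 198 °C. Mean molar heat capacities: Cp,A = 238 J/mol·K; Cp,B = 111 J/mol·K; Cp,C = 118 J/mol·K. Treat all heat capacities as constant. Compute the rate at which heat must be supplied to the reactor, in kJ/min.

Q_in = 67500 kJ/min

Extent of reaction ξ = 0.649 × 9.76 = 6.3342 mol/s
Reaction term: ξ·ΔH°_rxn = 6.3342 × 139 = 880.46 kJ/s
Sensible, feed 88.5→25 °C: -147.5 kJ/s
Outlet flows (mol/s): A 3.4258, B 6.3342, C 6.3342
Sensible, products 25→198 °C: 392 kJ/s
Q = ΔH = 1125 kJ/s = 1125 kW
Heat supplied = 67497 kJ/min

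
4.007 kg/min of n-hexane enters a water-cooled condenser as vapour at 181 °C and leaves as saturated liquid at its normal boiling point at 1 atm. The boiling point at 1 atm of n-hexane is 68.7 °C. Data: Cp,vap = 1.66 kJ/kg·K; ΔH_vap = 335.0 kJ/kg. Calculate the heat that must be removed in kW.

vapour 181→68.7 °C: -186.42 kJ/kg
condensation at 68.7 °C: -335 kJ/kg
Δh = -186.42 + -335 = -521.42 kJ/kg
Q = ṁ·Δh = 4.007 kg/min × -521.42 kJ/kg = -2089.3 kJ/min
|Q| = 34.822 kW

Q_c = 34.8 kW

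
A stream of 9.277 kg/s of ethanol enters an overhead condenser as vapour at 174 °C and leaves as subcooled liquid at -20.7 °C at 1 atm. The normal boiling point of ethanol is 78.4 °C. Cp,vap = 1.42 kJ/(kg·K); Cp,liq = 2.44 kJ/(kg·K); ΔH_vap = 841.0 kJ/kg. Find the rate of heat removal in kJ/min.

vapour 174→78.4 °C: -135.75 kJ/kg
condensation at 78.4 °C: -841 kJ/kg
liquid 78.4→-20.7 °C: -241.8 kJ/kg
Δh = -135.75 + -841 + -241.8 = -1218.6 kJ/kg
Q = ṁ·Δh = 9.277 kg/s × -1218.6 kJ/kg = -11305 kJ/s
|Q| = 11305 kW = 678270 kJ/min

Q_c = 678000 kJ/min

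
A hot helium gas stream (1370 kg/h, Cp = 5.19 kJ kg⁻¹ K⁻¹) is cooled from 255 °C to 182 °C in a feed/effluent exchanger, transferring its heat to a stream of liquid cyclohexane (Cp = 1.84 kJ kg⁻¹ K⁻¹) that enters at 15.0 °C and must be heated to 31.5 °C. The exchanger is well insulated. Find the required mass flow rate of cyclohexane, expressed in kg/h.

Heat released by hot stream: Q = 1370 × 5.19 × (255 − 182) = 519050 kJ/h
Energy balance on cold side (adiabatic exchanger): Q = ṁ_c·Cp_c·(T_c,out − T_c,in)
ṁ_c = 519050 / [1.84 × (31.5 − 15.0)] = 17097 kg/h

ṁ_c = 17100 kg/h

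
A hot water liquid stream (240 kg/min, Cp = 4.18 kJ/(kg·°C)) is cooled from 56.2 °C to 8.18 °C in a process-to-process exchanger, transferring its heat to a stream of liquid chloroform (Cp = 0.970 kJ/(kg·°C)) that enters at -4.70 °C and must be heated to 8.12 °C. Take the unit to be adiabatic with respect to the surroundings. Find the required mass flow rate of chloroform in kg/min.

ṁ_c = 3870 kg/min

Heat released by hot stream: Q = 240 × 4.18 × (56.2 − 8.18) = 48174 kJ/min
Energy balance on cold side (adiabatic exchanger): Q = ṁ_c·Cp_c·(T_c,out − T_c,in)
ṁ_c = 48174 / [0.970 × (8.12 − -4.70)] = 3873.9 kg/min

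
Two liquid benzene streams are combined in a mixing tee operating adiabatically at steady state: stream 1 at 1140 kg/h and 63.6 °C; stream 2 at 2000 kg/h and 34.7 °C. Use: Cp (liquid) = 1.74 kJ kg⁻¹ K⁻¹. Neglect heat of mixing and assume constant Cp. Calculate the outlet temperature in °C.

Energy balance with Q = 0: Σ ṁᵢCp,ᵢ(T_out − Tᵢ) = 0
Σ ṁᵢCp,ᵢTᵢ = 1140×1.74×63.6 + 2000×1.74×34.7 = 246910
Σ ṁᵢCp,ᵢ = 1140×1.74 + 2000×1.74 = 5463.6
T_out = 246910 / 5463.6 = 45.192 °C

T_out = 45.2 °C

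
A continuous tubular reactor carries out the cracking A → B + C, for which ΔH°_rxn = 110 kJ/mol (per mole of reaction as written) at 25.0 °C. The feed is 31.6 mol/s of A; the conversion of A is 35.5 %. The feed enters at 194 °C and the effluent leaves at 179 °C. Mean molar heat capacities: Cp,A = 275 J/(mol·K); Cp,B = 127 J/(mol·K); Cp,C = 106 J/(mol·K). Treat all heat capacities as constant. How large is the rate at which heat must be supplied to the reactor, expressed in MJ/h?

Extent of reaction ξ = 0.355 × 31.6 = 11.218 mol/s
Reaction term: ξ·ΔH°_rxn = 11.218 × 110 = 1234 kJ/s
Sensible, feed 194→25 °C: -1468.6 kJ/s
Outlet flows (mol/s): A 20.382, B 11.218, C 11.218
Sensible, products 25→179 °C: 1265.7 kJ/s
Q = ΔH = 1031.1 kJ/s = 1031.1 kW
Heat supplied = 3711.9 MJ/h

Q_in = 3710 MJ/h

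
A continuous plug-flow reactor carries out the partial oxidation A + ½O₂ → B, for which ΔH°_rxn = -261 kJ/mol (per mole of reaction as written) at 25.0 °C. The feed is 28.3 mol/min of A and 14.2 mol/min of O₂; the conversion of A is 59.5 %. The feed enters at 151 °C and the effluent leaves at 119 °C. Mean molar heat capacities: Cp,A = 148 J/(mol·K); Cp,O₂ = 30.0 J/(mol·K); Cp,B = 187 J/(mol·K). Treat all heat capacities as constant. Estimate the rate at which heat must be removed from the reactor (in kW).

Extent of reaction ξ = 0.595 × 28.3 = 16.838 mol/min
Reaction term: ξ·ΔH°_rxn = 16.838 × -261 = -4394.8 kJ/min
Sensible, feed 151→25 °C: -581.41 kJ/min
Outlet flows (mol/min): A 11.462, O₂ 5.7807, B 16.838
Sensible, products 25→119 °C: 471.74 kJ/min
Q = ΔH = -4504.5 kJ/min = -75.075 kW
Heat removed = 75.075 kW

Q_out = 75.1 kW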